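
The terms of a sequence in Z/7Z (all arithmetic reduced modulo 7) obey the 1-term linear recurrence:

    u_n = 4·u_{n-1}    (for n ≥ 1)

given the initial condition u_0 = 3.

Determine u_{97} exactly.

5

u_1 = 4·3 = 5
u_2 = 4·5 = 6
u_3 = 4·6 = 3
(u_3) = (3) = (u_0), so the sequence has period 3.
97 ≡ 1 (mod 3), hence u_97 = u_1 = 5.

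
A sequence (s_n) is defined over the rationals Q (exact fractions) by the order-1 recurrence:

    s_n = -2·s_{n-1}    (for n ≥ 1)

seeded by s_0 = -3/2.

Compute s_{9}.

s_1 = -2·-3/2 = 3
s_2 = -2·3 = -6
s_3 = -2·-6 = 12
s_4 = -2·12 = -24
s_5 = -2·-24 = 48
s_6 = -2·48 = -96
s_7 = -2·-96 = 192
s_8 = -2·192 = -384
s_9 = -2·-384 = 768

768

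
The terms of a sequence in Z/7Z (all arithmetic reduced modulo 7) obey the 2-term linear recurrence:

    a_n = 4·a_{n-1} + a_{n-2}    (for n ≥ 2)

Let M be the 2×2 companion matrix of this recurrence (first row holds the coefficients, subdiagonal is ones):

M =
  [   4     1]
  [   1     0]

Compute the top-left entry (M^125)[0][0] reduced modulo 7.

3

(M^125)[0][0] is the top entry after applying M 125 times to the unit state (1, 0). Equivalently it is h_{126} for the auxiliary sequence (h_n) obeying the same recurrence with h_1 = 1 and h_i = 0 for 0 ≤ i < 1:
h_2 = 4·1 + 1·0 = 4
h_3 = 4·4 + 1·1 = 3
h_4 = 4·3 + 1·4 = 2
h_5 = 4·2 + 1·3 = 4
h_6 = 4·4 + 1·2 = 4
h_7 = 4·4 + 1·4 = 6
h_8 = 4·6 + 1·4 = 0
h_9 = 4·0 + 1·6 = 6
h_10 = 4·6 + 1·0 = 3
h_11 = 4·3 + 1·6 = 4
h_12 = 4·4 + 1·3 = 5
h_13 = 4·5 + 1·4 = 3
h_14 = 4·3 + 1·5 = 3
h_15 = 4·3 + 1·3 = 1
h_16 = 4·1 + 1·3 = 0
h_17 = 4·0 + 1·1 = 1
(h_16, h_17) = (0, 1) = (h_0, h_1), so the sequence has period 16.
126 ≡ 14 (mod 16), hence h_126 = h_14 = 3.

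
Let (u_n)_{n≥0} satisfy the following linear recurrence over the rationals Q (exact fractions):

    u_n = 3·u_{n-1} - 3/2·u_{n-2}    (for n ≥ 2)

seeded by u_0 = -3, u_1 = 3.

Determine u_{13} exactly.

u_2 = 3·3 + -3/2·-3 = 27/2
u_3 = 3·27/2 + -3/2·3 = 36
u_4 = 3·36 + -3/2·27/2 = 351/4
u_5 = 3·351/4 + -3/2·36 = 837/4
u_6 = 3·837/4 + -3/2·351/4 = 3969/8
u_7 = 3·3969/8 + -3/2·837/4 = 2349/2
u_8 = 3·2349/2 + -3/2·3969/8 = 44469/16
u_9 = 3·44469/16 + -3/2·2349/2 = 105219/16
u_10 = 3·105219/16 + -3/2·44469/16 = 497907/32
u_11 = 3·497907/32 + -3/2·105219/16 = 73629/2
u_12 = 3·73629/2 + -3/2·497907/32 = 5574663/64
u_13 = 3·5574663/64 + -3/2·73629/2 = 13189797/64

13189797/64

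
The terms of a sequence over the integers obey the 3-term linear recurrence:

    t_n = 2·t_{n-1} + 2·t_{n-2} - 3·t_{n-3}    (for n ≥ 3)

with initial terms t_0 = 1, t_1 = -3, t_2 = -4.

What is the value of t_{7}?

-459

t_3 = 2·-4 + 2·-3 + -3·1 = -17
t_4 = 2·-17 + 2·-4 + -3·-3 = -33
t_5 = 2·-33 + 2·-17 + -3·-4 = -88
t_6 = 2·-88 + 2·-33 + -3·-17 = -191
t_7 = 2·-191 + 2·-88 + -3·-33 = -459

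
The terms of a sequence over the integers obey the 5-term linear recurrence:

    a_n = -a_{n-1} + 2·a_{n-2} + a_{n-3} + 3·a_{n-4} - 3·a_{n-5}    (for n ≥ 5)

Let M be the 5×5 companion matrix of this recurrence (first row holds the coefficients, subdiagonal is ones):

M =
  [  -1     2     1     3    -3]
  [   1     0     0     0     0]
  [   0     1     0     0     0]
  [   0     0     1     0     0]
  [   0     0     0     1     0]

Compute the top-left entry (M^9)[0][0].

(M^9)[0][0] is the top entry after applying M 9 times to the unit state (1, 0, 0, 0, 0). Equivalently it is h_{13} for the auxiliary sequence (h_n) obeying the same recurrence with h_4 = 1 and h_i = 0 for 0 ≤ i < 4:
h_5 = -1·1 + 2·0 + 1·0 + 3·0 + -3·0 = -1
h_6 = -1·-1 + 2·1 + 1·0 + 3·0 + -3·0 = 3
h_7 = -1·3 + 2·-1 + 1·1 + 3·0 + -3·0 = -4
h_8 = -1·-4 + 2·3 + 1·-1 + 3·1 + -3·0 = 12
h_9 = -1·12 + 2·-4 + 1·3 + 3·-1 + -3·1 = -23
h_10 = -1·-23 + 2·12 + 1·-4 + 3·3 + -3·-1 = 55
h_11 = -1·55 + 2·-23 + 1·12 + 3·-4 + -3·3 = -110
h_12 = -1·-110 + 2·55 + 1·-23 + 3·12 + -3·-4 = 245
h_13 = -1·245 + 2·-110 + 1·55 + 3·-23 + -3·12 = -515

-515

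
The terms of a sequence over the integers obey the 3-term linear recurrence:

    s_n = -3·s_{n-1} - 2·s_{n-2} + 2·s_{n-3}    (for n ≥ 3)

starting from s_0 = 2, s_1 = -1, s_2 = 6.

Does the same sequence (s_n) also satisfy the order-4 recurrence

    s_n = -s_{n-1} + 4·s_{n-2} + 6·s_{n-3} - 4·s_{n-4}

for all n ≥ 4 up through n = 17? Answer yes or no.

yes

Terms s_0..s_17: 2, -1, 6, -12, 22, -30, 22, 38, -218, 622, -1354, 2382, -3194, 2110, 4822, -25074, 69798, -149602
n=4: candidate gives 22, actual s_4 = 22 ✓
n=5: candidate gives -30, actual s_5 = -30 ✓
n=6: candidate gives 22, actual s_6 = 22 ✓
n=7: candidate gives 38, actual s_7 = 38 ✓
n=8: candidate gives -218, actual s_8 = -218 ✓
n=9: candidate gives 622, actual s_9 = 622 ✓
n=10: candidate gives -1354, actual s_10 = -1354 ✓
n=11: candidate gives 2382, actual s_11 = 2382 ✓
n=12: candidate gives -3194, actual s_12 = -3194 ✓
n=13: candidate gives 2110, actual s_13 = 2110 ✓
n=14: candidate gives 4822, actual s_14 = 4822 ✓
n=15: candidate gives -25074, actual s_15 = -25074 ✓
n=16: candidate gives 69798, actual s_16 = 69798 ✓
n=17: candidate gives -149602, actual s_17 = -149602 ✓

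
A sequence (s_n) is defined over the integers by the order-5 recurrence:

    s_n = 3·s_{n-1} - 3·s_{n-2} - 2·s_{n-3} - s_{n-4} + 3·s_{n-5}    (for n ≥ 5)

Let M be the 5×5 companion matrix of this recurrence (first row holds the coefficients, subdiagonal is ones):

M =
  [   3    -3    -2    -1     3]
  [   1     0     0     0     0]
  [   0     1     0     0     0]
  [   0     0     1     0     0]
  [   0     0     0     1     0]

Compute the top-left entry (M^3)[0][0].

(M^3)[0][0] is the top entry after applying M 3 times to the unit state (1, 0, 0, 0, 0). Equivalently it is h_{7} for the auxiliary sequence (h_n) obeying the same recurrence with h_4 = 1 and h_i = 0 for 0 ≤ i < 4:
h_5 = 3·1 + -3·0 + -2·0 + -1·0 + 3·0 = 3
h_6 = 3·3 + -3·1 + -2·0 + -1·0 + 3·0 = 6
h_7 = 3·6 + -3·3 + -2·1 + -1·0 + 3·0 = 7

7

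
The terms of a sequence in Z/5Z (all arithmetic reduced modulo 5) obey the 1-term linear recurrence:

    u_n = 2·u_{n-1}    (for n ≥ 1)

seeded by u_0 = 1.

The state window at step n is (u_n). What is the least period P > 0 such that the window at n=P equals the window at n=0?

n=0: window = (1)
n=1: window = (2)
n=2: window = (4)
n=3: window = (3)
n=4: window = (1)
window at n=4 equals window at n=0 → period = 4

4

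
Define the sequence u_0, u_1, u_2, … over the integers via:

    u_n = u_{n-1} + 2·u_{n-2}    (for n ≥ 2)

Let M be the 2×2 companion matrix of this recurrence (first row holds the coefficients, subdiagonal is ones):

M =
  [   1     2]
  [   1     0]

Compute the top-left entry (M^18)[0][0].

174763

(M^18)[0][0] is the top entry after applying M 18 times to the unit state (1, 0). Equivalently it is h_{19} for the auxiliary sequence (h_n) obeying the same recurrence with h_1 = 1 and h_i = 0 for 0 ≤ i < 1:
h_2 = 1·1 + 2·0 = 1
h_3 = 1·1 + 2·1 = 3
h_4 = 1·3 + 2·1 = 5
h_5 = 1·5 + 2·3 = 11
h_6 = 1·11 + 2·5 = 21
h_7 = 1·21 + 2·11 = 43
h_8 = 1·43 + 2·21 = 85
h_9 = 1·85 + 2·43 = 171
h_10 = 1·171 + 2·85 = 341
h_11 = 1·341 + 2·171 = 683
h_12 = 1·683 + 2·341 = 1365
h_13 = 1·1365 + 2·683 = 2731
h_14 = 1·2731 + 2·1365 = 5461
h_15 = 1·5461 + 2·2731 = 10923
h_16 = 1·10923 + 2·5461 = 21845
h_17 = 1·21845 + 2·10923 = 43691
h_18 = 1·43691 + 2·21845 = 87381
h_19 = 1·87381 + 2·43691 = 174763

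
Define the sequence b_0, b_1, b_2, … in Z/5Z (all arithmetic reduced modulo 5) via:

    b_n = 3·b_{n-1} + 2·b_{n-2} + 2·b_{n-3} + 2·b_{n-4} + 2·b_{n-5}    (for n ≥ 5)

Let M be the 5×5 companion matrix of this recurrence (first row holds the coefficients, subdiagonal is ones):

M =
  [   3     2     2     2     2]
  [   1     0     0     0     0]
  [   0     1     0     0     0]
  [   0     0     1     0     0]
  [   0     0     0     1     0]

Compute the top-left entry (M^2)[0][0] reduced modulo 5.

1

(M^2)[0][0] is the top entry after applying M 2 times to the unit state (1, 0, 0, 0, 0). Equivalently it is h_{6} for the auxiliary sequence (h_n) obeying the same recurrence with h_4 = 1 and h_i = 0 for 0 ≤ i < 4:
h_5 = 3·1 + 2·0 + 2·0 + 2·0 + 2·0 = 3
h_6 = 3·3 + 2·1 + 2·0 + 2·0 + 2·0 = 1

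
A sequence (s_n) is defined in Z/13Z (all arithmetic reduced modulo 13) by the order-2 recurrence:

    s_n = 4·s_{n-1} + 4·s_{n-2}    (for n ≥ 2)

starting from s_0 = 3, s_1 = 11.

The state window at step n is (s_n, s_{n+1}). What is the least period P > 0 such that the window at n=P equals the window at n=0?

n=0: window = (3, 11)
n=1: window = (11, 4)
n=2: window = (4, 8)
n=3: window = (8, 9)
n=4: window = (9, 3)
n=5: window = (3, 9)
n=6: window = (9, 9)
n=7: window = (9, 7)
n=8: window = (7, 12)
n=9: window = (12, 11)
n=10: window = (11, 1)
n=11: window = (1, 9)
n=12: window = (9, 1)
n=13: window = (1, 1)
n=14: window = (1, 8)
n=15: window = (8, 10)
n=16: window = (10, 7)
n=17: window = (7, 3)
n=18: window = (3, 1)
n=19: window = (1, 3)
n=20: window = (3, 3)
n=21: window = (3, 11)
window at n=21 equals window at n=0 → period = 21

21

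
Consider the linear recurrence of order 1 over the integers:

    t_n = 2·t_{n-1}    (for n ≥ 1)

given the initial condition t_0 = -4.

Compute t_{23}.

-33554432

t_1 = 2·-4 = -8
t_2 = 2·-8 = -16
t_3 = 2·-16 = -32
t_4 = 2·-32 = -64
t_5 = 2·-64 = -128
t_6 = 2·-128 = -256
t_7 = 2·-256 = -512
t_8 = 2·-512 = -1024
t_9 = 2·-1024 = -2048
t_10 = 2·-2048 = -4096
t_11 = 2·-4096 = -8192
t_12 = 2·-8192 = -16384
t_13 = 2·-16384 = -32768
t_14 = 2·-32768 = -65536
t_15 = 2·-65536 = -131072
t_16 = 2·-131072 = -262144
t_17 = 2·-262144 = -524288
t_18 = 2·-524288 = -1048576
t_19 = 2·-1048576 = -2097152
t_20 = 2·-2097152 = -4194304
t_21 = 2·-4194304 = -8388608
t_22 = 2·-8388608 = -16777216
t_23 = 2·-16777216 = -33554432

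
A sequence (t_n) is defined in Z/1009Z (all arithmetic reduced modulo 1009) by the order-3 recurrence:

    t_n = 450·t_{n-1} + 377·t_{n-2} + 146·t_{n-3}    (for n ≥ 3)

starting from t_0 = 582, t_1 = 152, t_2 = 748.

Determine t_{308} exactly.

t_3 = 450·748 + 377·152 + 146·582 = 610
t_4 = 450·610 + 377·748 + 146·152 = 531
t_5 = 450·531 + 377·610 + 146·748 = 980
t_6 = 450·980 + 377·531 + 146·610 = 740
t_7 = 450·740 + 377·980 + 146·531 = 29
t_8 = 450·29 + 377·740 + 146·980 = 231
Continuing the recurrence:
  t_9 = 943;  t_10 = 72;  t_11 = 884;  t_12 = 609;  t_13 = 322;  t_14 = 66
  t_15 = 875;  t_16 = 495;  t_17 = 248;  t_18 = 167;  t_19 = 774;  t_20 = 480
  t_21 = 437;  t_22 = 240;  t_23 = 778;  t_24 = 891;  t_25 = 798;  t_26 = 386
  t_27 = 241;  t_28 = 177;  t_29 = 847;  t_30 = 763;  t_31 = 373;  t_32 = 1006
  t_33 = 437;  t_34 = 754;  t_35 = 120;  t_36 = 478;  t_37 = 121;  t_38 = 935
  t_39 = 376;  t_40 = 555;  t_41 = 305;  t_42 = 808;  t_43 = 629;  t_44 = 562
  t_45 = 583;  t_46 = 9;  t_47 = 166;  t_48 = 762;  t_49 = 169;  t_50 = 104
  t_51 = 794;  t_52 = 429;  t_53 = 45;  t_54 = 252;  t_55 = 280;  t_56 = 549
  t_57 = 937;  t_58 = 536;  t_59 = 591;  t_60 = 433;  t_61 = 494;  t_62 = 624
  t_63 = 531;  t_64 = 453;  t_65 = 731;  t_66 = 109;  t_67 = 292;  t_68 = 735
  t_69 = 680;  t_70 = 147;  t_71 = 995;  t_72 = 76;  t_73 = 943;  t_74 = 944
  t_75 = 351;  t_76 = 711;  t_77 = 845;  t_78 = 306;  t_79 = 76;  t_80 = 502
  t_81 = 564;  t_82 = 100;  t_83 = 977;  t_84 = 708;  t_85 = 274;  t_86 = 106
  t_87 = 98;  t_88 = 968;  t_89 = 675;  t_90 = 910;  t_91 = 121;  t_92 = 651
  t_93 = 224;  t_94 = 653;  t_95 = 123;  t_96 = 256;  t_97 = 623;  t_98 = 301
  t_99 = 61;  t_100 = 824;  t_101 = 846;  t_102 = 8;  t_103 = 904;  t_104 = 580
  t_105 = 603;  t_106 = 450;  t_107 = 930;  t_108 = 158;  t_109 = 63;  t_110 = 707
  t_111 = 720;  t_112 = 391;  t_113 = 707;  t_114 = 592;  t_115 = 769;  t_116 = 462
  t_117 = 34;  t_118 = 57;  t_119 = 984;  t_120 = 68;  t_121 = 236;  t_122 = 43
  t_123 = 197;  t_124 = 75;  t_125 = 280;  t_126 = 408;  t_127 = 437;  t_128 = 863
  t_129 = 204;  t_130 = 669;  t_131 = 465;  t_132 = 873;  t_133 = 898;  t_134 = 974
  t_135 = 240;  t_136 = 906;  t_137 = 678;  t_138 = 627;  t_139 = 56;  t_140 = 354
  t_141 = 533;  t_142 = 82;  t_143 = 951;  t_144 = 903;  t_145 = 928;  t_146 = 885
  t_147 = 96;  t_148 = 770;  t_149 = 339;  t_150 = 788;  t_151 = 522;  t_152 = 286
  t_153 = 618;  t_154 = 12;  t_155 = 649;  t_156 = 355;  t_157 = 557;  t_158 = 973
  t_159 = 432;  t_160 = 819;  t_161 = 469;  t_162 = 692;  t_163 = 369;  t_164 = 998
  t_165 = 98;  t_166 = 999;  t_167 = 570;  t_168 = 662;  t_169 = 776;  t_170 = 919
  t_171 = 599;  t_172 = 811;  t_173 = 485;  t_174 = 1006;  t_175 = 228;  t_176 = 749
  t_177 = 806;  t_178 = 313;  t_179 = 125;  t_180 = 326;  t_181 = 390;  t_182 = 835
  t_183 = 291;  t_184 = 203;  t_185 = 87;  t_186 = 763;  t_187 = 169;  t_188 = 46
  t_189 = 65;  t_190 = 636;  t_191 = 595;  t_192 = 404;  t_193 = 525;  t_194 = 189
  t_195 = 917;  t_196 = 558;  t_197 = 841;  t_198 = 254;  t_199 = 253;  t_200 = 433
  t_201 = 399;  t_202 = 345;  t_203 = 606;  t_204 = 915;  t_205 = 426;  t_206 = 560
  t_207 = 323;  t_208 = 940;  t_209 = 951;  t_210 = 90;  t_211 = 488;  t_212 = 884
  t_213 = 615;  t_214 = 191;  t_215 = 891;  t_216 = 734;  t_217 = 910;  t_218 = 23
  t_219 = 480;  t_220 = 345;  t_221 = 544;  t_222 = 985;  t_223 = 480;  t_224 = 829
  t_225 = 601;  t_226 = 240;  t_227 = 552;  t_228 = 828;  t_229 = 254;  t_230 = 530
  t_231 = 87;  t_232 = 587;  t_233 = 999;  t_234 = 458;  t_235 = 467;  t_236 = 963
  t_237 = 247;  t_238 = 550;  t_239 = 933;  t_240 = 349;  t_241 = 844;  t_242 = 822
  t_243 = 454;  t_244 = 739;  t_245 = 158;  t_246 = 279;  t_247 = 400;  t_248 = 506
  t_249 = 499;  t_250 = 491;  t_251 = 647;  t_252 = 215;  t_253 = 683;  t_254 = 565
  t_255 = 289;  t_256 = 831;  t_257 = 353;  t_258 = 750;  t_259 = 633;  t_260 = 621
  t_261 = 1002;  t_262 = 505;  t_263 = 469;  t_264 = 849;  t_265 = 959;  t_266 = 789
  t_267 = 50;  t_268 = 872;  t_269 = 755;  t_270 = 773;  t_271 = 20;  t_272 = 997
  t_273 = 981;  t_274 = 931;  t_275 = 15;  t_276 = 499;  t_277 = 873;  t_278 = 970
  t_279 = 1005;  t_280 = 974;  t_281 = 255;  t_282 = 71;  t_283 = 886;  t_284 = 575
  t_285 = 765;  t_286 = 225;  t_287 = 384;  t_288 = 21;  t_289 = 403;  t_290 = 144
  t_291 = 844;  t_292 = 534;  t_293 = 346;  t_294 = 967;  t_295 = 823;  t_296 = 423
  t_297 = 79;  t_298 = 371;  t_299 = 187;  t_300 = 454;  t_301 = 31;  t_302 = 520
  t_303 = 190;  t_304 = 519;  t_305 = 707;  t_306 = 729
t_307 = 450·729 + 377·707 + 146·519 = 387
t_308 = 450·387 + 377·729 + 146·707 = 282

282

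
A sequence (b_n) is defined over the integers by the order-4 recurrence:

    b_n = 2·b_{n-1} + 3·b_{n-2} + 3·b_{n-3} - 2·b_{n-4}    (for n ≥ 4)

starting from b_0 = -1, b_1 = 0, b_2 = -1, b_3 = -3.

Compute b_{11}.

b_4 = 2·-3 + 3·-1 + 3·0 + -2·-1 = -7
b_5 = 2·-7 + 3·-3 + 3·-1 + -2·0 = -26
b_6 = 2·-26 + 3·-7 + 3·-3 + -2·-1 = -80
b_7 = 2·-80 + 3·-26 + 3·-7 + -2·-3 = -253
b_8 = 2·-253 + 3·-80 + 3·-26 + -2·-7 = -810
b_9 = 2·-810 + 3·-253 + 3·-80 + -2·-26 = -2567
b_10 = 2·-2567 + 3·-810 + 3·-253 + -2·-80 = -8163
b_11 = 2·-8163 + 3·-2567 + 3·-810 + -2·-253 = -25951

-25951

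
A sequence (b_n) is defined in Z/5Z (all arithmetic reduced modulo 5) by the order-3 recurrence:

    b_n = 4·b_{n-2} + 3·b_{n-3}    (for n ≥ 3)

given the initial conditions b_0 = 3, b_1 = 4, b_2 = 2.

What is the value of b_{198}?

b_3 = 0·2 + 4·4 + 3·3 = 0
b_4 = 0·0 + 4·2 + 3·4 = 0
b_5 = 0·0 + 4·0 + 3·2 = 1
b_6 = 0·1 + 4·0 + 3·0 = 0
b_7 = 0·0 + 4·1 + 3·0 = 4
b_8 = 0·4 + 4·0 + 3·1 = 3
b_9 = 0·3 + 4·4 + 3·0 = 1
b_10 = 0·1 + 4·3 + 3·4 = 4
b_11 = 0·4 + 4·1 + 3·3 = 3
b_12 = 0·3 + 4·4 + 3·1 = 4
b_13 = 0·4 + 4·3 + 3·4 = 4
b_14 = 0·4 + 4·4 + 3·3 = 0
b_15 = 0·0 + 4·4 + 3·4 = 3
b_16 = 0·3 + 4·0 + 3·4 = 2
b_17 = 0·2 + 4·3 + 3·0 = 2
b_18 = 0·2 + 4·2 + 3·3 = 2
b_19 = 0·2 + 4·2 + 3·2 = 4
b_20 = 0·4 + 4·2 + 3·2 = 4
b_21 = 0·4 + 4·4 + 3·2 = 2
b_22 = 0·2 + 4·4 + 3·4 = 3
b_23 = 0·3 + 4·2 + 3·4 = 0
b_24 = 0·0 + 4·3 + 3·2 = 3
b_25 = 0·3 + 4·0 + 3·3 = 4
b_26 = 0·4 + 4·3 + 3·0 = 2
(b_24, b_25, b_26) = (3, 4, 2) = (b_0, b_1, b_2), so the sequence has period 24.
198 ≡ 6 (mod 24), hence b_198 = b_6 = 0.

0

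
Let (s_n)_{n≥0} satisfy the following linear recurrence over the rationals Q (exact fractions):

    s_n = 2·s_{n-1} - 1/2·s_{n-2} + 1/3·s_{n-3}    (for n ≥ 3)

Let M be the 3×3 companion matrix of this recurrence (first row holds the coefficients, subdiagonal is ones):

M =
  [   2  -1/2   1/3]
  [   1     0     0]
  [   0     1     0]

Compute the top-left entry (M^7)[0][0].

(M^7)[0][0] is the top entry after applying M 7 times to the unit state (1, 0, 0). Equivalently it is h_{9} for the auxiliary sequence (h_n) obeying the same recurrence with h_2 = 1 and h_i = 0 for 0 ≤ i < 2:
h_3 = 2·1 + -1/2·0 + 1/3·0 = 2
h_4 = 2·2 + -1/2·1 + 1/3·0 = 7/2
h_5 = 2·7/2 + -1/2·2 + 1/3·1 = 19/3
h_6 = 2·19/3 + -1/2·7/2 + 1/3·2 = 139/12
h_7 = 2·139/12 + -1/2·19/3 + 1/3·7/2 = 127/6
h_8 = 2·127/6 + -1/2·139/12 + 1/3·19/3 = 2783/72
h_9 = 2·2783/72 + -1/2·127/6 + 1/3·139/12 = 847/12

847/12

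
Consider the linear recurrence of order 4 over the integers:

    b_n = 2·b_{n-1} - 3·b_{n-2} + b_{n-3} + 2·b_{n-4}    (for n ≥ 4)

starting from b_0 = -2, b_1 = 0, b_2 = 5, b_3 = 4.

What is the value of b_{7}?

b_4 = 2·4 + -3·5 + 1·0 + 2·-2 = -11
b_5 = 2·-11 + -3·4 + 1·5 + 2·0 = -29
b_6 = 2·-29 + -3·-11 + 1·4 + 2·5 = -11
b_7 = 2·-11 + -3·-29 + 1·-11 + 2·4 = 62

62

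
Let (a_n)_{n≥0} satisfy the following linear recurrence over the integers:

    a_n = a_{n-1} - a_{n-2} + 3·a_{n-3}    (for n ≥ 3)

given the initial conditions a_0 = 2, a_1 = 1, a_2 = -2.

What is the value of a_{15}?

477

a_3 = 1·-2 + -1·1 + 3·2 = 3
a_4 = 1·3 + -1·-2 + 3·1 = 8
a_5 = 1·8 + -1·3 + 3·-2 = -1
a_6 = 1·-1 + -1·8 + 3·3 = 0
a_7 = 1·0 + -1·-1 + 3·8 = 25
a_8 = 1·25 + -1·0 + 3·-1 = 22
a_9 = 1·22 + -1·25 + 3·0 = -3
a_10 = 1·-3 + -1·22 + 3·25 = 50
a_11 = 1·50 + -1·-3 + 3·22 = 119
a_12 = 1·119 + -1·50 + 3·-3 = 60
a_13 = 1·60 + -1·119 + 3·50 = 91
a_14 = 1·91 + -1·60 + 3·119 = 388
a_15 = 1·388 + -1·91 + 3·60 = 477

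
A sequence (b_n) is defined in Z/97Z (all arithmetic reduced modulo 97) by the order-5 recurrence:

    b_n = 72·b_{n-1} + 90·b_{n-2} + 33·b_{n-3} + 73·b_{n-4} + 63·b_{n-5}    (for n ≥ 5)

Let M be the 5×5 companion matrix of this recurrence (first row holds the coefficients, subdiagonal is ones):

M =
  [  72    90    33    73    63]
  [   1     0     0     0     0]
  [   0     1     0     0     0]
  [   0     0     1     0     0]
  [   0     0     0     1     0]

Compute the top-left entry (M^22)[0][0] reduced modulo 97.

(M^22)[0][0] is the top entry after applying M 22 times to the unit state (1, 0, 0, 0, 0). Equivalently it is h_{26} for the auxiliary sequence (h_n) obeying the same recurrence with h_4 = 1 and h_i = 0 for 0 ≤ i < 4:
h_5 = 72·1 + 90·0 + 33·0 + 73·0 + 63·0 = 72
h_6 = 72·72 + 90·1 + 33·0 + 73·0 + 63·0 = 36
h_7 = 72·36 + 90·72 + 33·1 + 73·0 + 63·0 = 84
h_8 = 72·84 + 90·36 + 33·72 + 73·1 + 63·0 = 0
h_9 = 72·0 + 90·84 + 33·36 + 73·72 + 63·1 = 2
h_10 = 72·2 + 90·0 + 33·84 + 73·36 + 63·72 = 89
h_11 = 72·89 + 90·2 + 33·0 + 73·84 + 63·36 = 50
h_12 = 72·50 + 90·89 + 33·2 + 73·0 + 63·84 = 90
h_13 = 72·90 + 90·50 + 33·89 + 73·2 + 63·0 = 95
h_14 = 72·95 + 90·90 + 33·50 + 73·89 + 63·2 = 30
h_15 = 72·30 + 90·95 + 33·90 + 73·50 + 63·89 = 45
h_16 = 72·45 + 90·30 + 33·95 + 73·90 + 63·50 = 74
h_17 = 72·74 + 90·45 + 33·30 + 73·95 + 63·90 = 81
h_18 = 72·81 + 90·74 + 33·45 + 73·30 + 63·95 = 36
h_19 = 72·36 + 90·81 + 33·74 + 73·45 + 63·30 = 39
h_20 = 72·39 + 90·36 + 33·81 + 73·74 + 63·45 = 80
h_21 = 72·80 + 90·39 + 33·36 + 73·81 + 63·74 = 81
h_22 = 72·81 + 90·80 + 33·39 + 73·36 + 63·81 = 31
h_23 = 72·31 + 90·81 + 33·80 + 73·39 + 63·36 = 11
h_24 = 72·11 + 90·31 + 33·81 + 73·80 + 63·39 = 2
h_25 = 72·2 + 90·11 + 33·31 + 73·81 + 63·80 = 15
h_26 = 72·15 + 90·2 + 33·11 + 73·31 + 63·81 = 65

65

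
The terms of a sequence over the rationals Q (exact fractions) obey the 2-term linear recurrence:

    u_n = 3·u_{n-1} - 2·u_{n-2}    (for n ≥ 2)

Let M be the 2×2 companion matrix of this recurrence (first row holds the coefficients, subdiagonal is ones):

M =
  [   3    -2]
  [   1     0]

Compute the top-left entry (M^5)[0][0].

(M^5)[0][0] is the top entry after applying M 5 times to the unit state (1, 0). Equivalently it is h_{6} for the auxiliary sequence (h_n) obeying the same recurrence with h_1 = 1 and h_i = 0 for 0 ≤ i < 1:
h_2 = 3·1 + -2·0 = 3
h_3 = 3·3 + -2·1 = 7
h_4 = 3·7 + -2·3 = 15
h_5 = 3·15 + -2·7 = 31
h_6 = 3·31 + -2·15 = 63

63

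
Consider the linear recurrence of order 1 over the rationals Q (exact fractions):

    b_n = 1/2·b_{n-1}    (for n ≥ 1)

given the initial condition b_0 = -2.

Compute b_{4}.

b_1 = 1/2·-2 = -1
b_2 = 1/2·-1 = -1/2
b_3 = 1/2·-1/2 = -1/4
b_4 = 1/2·-1/4 = -1/8

-1/8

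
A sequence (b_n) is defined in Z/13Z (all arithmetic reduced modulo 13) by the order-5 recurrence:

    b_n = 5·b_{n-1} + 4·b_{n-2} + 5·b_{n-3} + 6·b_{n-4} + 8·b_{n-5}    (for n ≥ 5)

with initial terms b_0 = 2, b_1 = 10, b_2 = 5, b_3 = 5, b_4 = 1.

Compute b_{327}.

b_5 = 5·1 + 4·5 + 5·5 + 6·10 + 8·2 = 9
b_6 = 5·9 + 4·1 + 5·5 + 6·5 + 8·10 = 2
b_7 = 5·2 + 4·9 + 5·1 + 6·5 + 8·5 = 4
b_8 = 5·4 + 4·2 + 5·9 + 6·1 + 8·5 = 2
b_9 = 5·2 + 4·4 + 5·2 + 6·9 + 8·1 = 7
b_10 = 5·7 + 4·2 + 5·4 + 6·2 + 8·9 = 4
Continuing the recurrence:
  b_11 = 7;  b_12 = 0;  b_13 = 2;  b_14 = 8;  b_15 = 5;  b_16 = 6
  b_17 = 11;  b_18 = 12;  b_19 = 7;  b_20 = 6;  b_21 = 11;  b_22 = 1
  b_23 = 9;  b_24 = 1;  b_25 = 4;  b_26 = 7;  b_27 = 1;  b_28 = 1
  b_29 = 11;  b_30 = 8;  b_31 = 8;  b_32 = 11;  b_33 = 6;  b_34 = 3
  b_35 = 11;  b_36 = 6;  b_37 = 5;  b_38 = 1;  b_39 = 2;  b_40 = 7
  b_41 = 9;  b_42 = 12;  b_43 = 8;  b_44 = 9;  b_45 = 0;  b_46 = 12
  b_47 = 2;  b_48 = 7;  b_49 = 6;  b_50 = 10;  b_51 = 9;  b_52 = 4
  b_53 = 3;  b_54 = 2;  b_55 = 7;  b_56 = 11;  b_57 = 0;  b_58 = 11
  b_59 = 12;  b_60 = 5;  b_61 = 8;  b_62 = 4;  b_63 = 3;  b_64 = 2
  b_65 = 0;  b_66 = 7;  b_67 = 4;  b_68 = 6;  b_69 = 6;  b_70 = 12
  b_71 = 12;  b_72 = 11;  b_73 = 0;  b_74 = 3;  b_75 = 4;  b_76 = 12
  b_77 = 10;  b_78 = 6;  b_79 = 9;  b_80 = 2;  b_81 = 11;  b_82 = 3
  b_83 = 2;  b_84 = 5;  b_85 = 0;  b_86 = 6;  b_87 = 0;  b_88 = 5
  b_89 = 4;  b_90 = 11;  b_91 = 1;  b_92 = 8;  b_93 = 7;  b_94 = 1
  b_95 = 11;  b_96 = 7;  b_97 = 8;  b_98 = 3;  b_99 = 0;  b_100 = 0
  b_101 = 2;  b_102 = 1;  b_103 = 11;  b_104 = 4;  b_105 = 3;  b_106 = 4
  b_107 = 9;  b_108 = 6;  b_109 = 6;  b_110 = 4;  b_111 = 4;  b_112 = 5
  b_113 = 2;  b_114 = 5;  b_115 = 10;  b_116 = 12;  b_117 = 8;  b_118 = 2
  b_119 = 7;  b_120 = 1;  b_121 = 5;  b_122 = 10;  b_123 = 3;  b_124 = 12
  b_125 = 4;  b_126 = 1;  b_127 = 10;  b_128 = 1;  b_129 = 1;  b_130 = 6
  b_131 = 3;  b_132 = 0;  b_133 = 4;  b_134 = 1;  b_135 = 9;  b_136 = 2
  b_137 = 10;  b_138 = 11;  b_139 = 11;  b_140 = 12;  b_141 = 1;  b_142 = 7
  b_143 = 6;  b_144 = 2;  b_145 = 2;  b_146 = 7;  b_147 = 2;  b_148 = 4
  b_149 = 0;  b_150 = 6;  b_151 = 1;  b_152 = 4;  b_153 = 8;  b_154 = 6
  b_155 = 6;  b_156 = 9;  b_157 = 10;  b_158 = 8;  b_159 = 1;  b_160 = 7
  b_161 = 3;  b_162 = 7;  b_163 = 9;  b_164 = 8;  b_165 = 3;  b_166 = 2
  b_167 = 3;  b_168 = 2;  b_169 = 10;  b_170 = 5;  b_171 = 5;  b_172 = 1
  b_173 = 9;  b_174 = 2;  b_175 = 4;  b_176 = 2;  b_177 = 7;  b_178 = 4
  b_179 = 7;  b_180 = 0;  b_181 = 2;  b_182 = 8;  b_183 = 5;  b_184 = 6
  b_185 = 11;  b_186 = 12;  b_187 = 7;  b_188 = 6;  b_189 = 11;  b_190 = 1
  b_191 = 9;  b_192 = 1;  b_193 = 4;  b_194 = 7;  b_195 = 1;  b_196 = 1
  b_197 = 11;  b_198 = 8;  b_199 = 8;  b_200 = 11;  b_201 = 6;  b_202 = 3
  b_203 = 11;  b_204 = 6;  b_205 = 5;  b_206 = 1;  b_207 = 2;  b_208 = 7
  b_209 = 9;  b_210 = 12;  b_211 = 8;  b_212 = 9;  b_213 = 0;  b_214 = 12
  b_215 = 2;  b_216 = 7;  b_217 = 6;  b_218 = 10;  b_219 = 9;  b_220 = 4
  b_221 = 3;  b_222 = 2;  b_223 = 7;  b_224 = 11;  b_225 = 0;  b_226 = 11
  b_227 = 12;  b_228 = 5;  b_229 = 8;  b_230 = 4;  b_231 = 3;  b_232 = 2
  b_233 = 0;  b_234 = 7;  b_235 = 4;  b_236 = 6;  b_237 = 6;  b_238 = 12
  b_239 = 12;  b_240 = 11;  b_241 = 0;  b_242 = 3;  b_243 = 4;  b_244 = 12
  b_245 = 10;  b_246 = 6;  b_247 = 9;  b_248 = 2;  b_249 = 11;  b_250 = 3
  b_251 = 2;  b_252 = 5;  b_253 = 0;  b_254 = 6;  b_255 = 0;  b_256 = 5
  b_257 = 4;  b_258 = 11;  b_259 = 1;  b_260 = 8;  b_261 = 7;  b_262 = 1
  b_263 = 11;  b_264 = 7;  b_265 = 8;  b_266 = 3;  b_267 = 0;  b_268 = 0
  b_269 = 2;  b_270 = 1;  b_271 = 11;  b_272 = 4;  b_273 = 3;  b_274 = 4
  b_275 = 9;  b_276 = 6;  b_277 = 6;  b_278 = 4;  b_279 = 4;  b_280 = 5
  b_281 = 2;  b_282 = 5;  b_283 = 10;  b_284 = 12;  b_285 = 8;  b_286 = 2
  b_287 = 7;  b_288 = 1;  b_289 = 5;  b_290 = 10;  b_291 = 3;  b_292 = 12
  b_293 = 4;  b_294 = 1;  b_295 = 10;  b_296 = 1;  b_297 = 1;  b_298 = 6
  b_299 = 3;  b_300 = 0;  b_301 = 4;  b_302 = 1;  b_303 = 9;  b_304 = 2
  b_305 = 10;  b_306 = 11;  b_307 = 11;  b_308 = 12;  b_309 = 1;  b_310 = 7
  b_311 = 6;  b_312 = 2;  b_313 = 2;  b_314 = 7;  b_315 = 2;  b_316 = 4
  b_317 = 0;  b_318 = 6;  b_319 = 1;  b_320 = 4;  b_321 = 8;  b_322 = 6
  b_323 = 6;  b_324 = 9;  b_325 = 10
b_326 = 5·10 + 4·9 + 5·6 + 6·6 + 8·8 = 8
b_327 = 5·8 + 4·10 + 5·9 + 6·6 + 8·6 = 1

1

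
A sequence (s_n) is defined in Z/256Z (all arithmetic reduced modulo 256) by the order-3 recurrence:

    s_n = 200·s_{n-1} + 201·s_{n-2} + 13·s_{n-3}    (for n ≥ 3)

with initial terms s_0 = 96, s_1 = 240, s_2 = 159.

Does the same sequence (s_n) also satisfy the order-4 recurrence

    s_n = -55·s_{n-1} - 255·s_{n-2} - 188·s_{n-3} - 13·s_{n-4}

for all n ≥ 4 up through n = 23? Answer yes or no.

Terms s_0..s_23: 96, 240, 159, 136, 71, 83, 127, 254, 94, 81, 252, 63, 49, 139, 68, 192, 115, 12, 107, 219, 183, 90, 30, 101
n=4: candidate gives 71, actual s_4 = 71 ✓
n=5: candidate gives 83, actual s_5 = 83 ✓
n=6: candidate gives 127, actual s_6 = 127 ✓
n=7: candidate gives 254, actual s_7 = 254 ✓
n=8: candidate gives 94, actual s_8 = 94 ✓
n=9: candidate gives 81, actual s_9 = 81 ✓
n=10: candidate gives 252, actual s_10 = 252 ✓
n=11: candidate gives 63, actual s_11 = 63 ✓
n=12: candidate gives 49, actual s_12 = 49 ✓
n=13: candidate gives 139, actual s_13 = 139 ✓
n=14: candidate gives 68, actual s_14 = 68 ✓
n=15: candidate gives 192, actual s_15 = 192 ✓
n=16: candidate gives 115, actual s_16 = 115 ✓
n=17: candidate gives 12, actual s_17 = 12 ✓
n=18: candidate gives 107, actual s_18 = 107 ✓
n=19: candidate gives 219, actual s_19 = 219 ✓
n=20: candidate gives 183, actual s_20 = 183 ✓
n=21: candidate gives 90, actual s_21 = 90 ✓
n=22: candidate gives 30, actual s_22 = 30 ✓
n=23: candidate gives 101, actual s_23 = 101 ✓

yes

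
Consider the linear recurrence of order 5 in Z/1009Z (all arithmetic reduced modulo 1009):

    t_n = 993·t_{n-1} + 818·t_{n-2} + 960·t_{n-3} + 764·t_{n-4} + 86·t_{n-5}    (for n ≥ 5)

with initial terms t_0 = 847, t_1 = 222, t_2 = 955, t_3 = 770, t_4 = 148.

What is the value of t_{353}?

383

t_5 = 993·148 + 818·770 + 960·955 + 764·222 + 86·847 = 812
t_6 = 993·812 + 818·148 + 960·770 + 764·955 + 86·222 = 755
t_7 = 993·755 + 818·812 + 960·148 + 764·770 + 86·955 = 567
t_8 = 993·567 + 818·755 + 960·812 + 764·148 + 86·770 = 353
t_9 = 993·353 + 818·567 + 960·755 + 764·812 + 86·148 = 863
t_10 = 993·863 + 818·353 + 960·567 + 764·755 + 86·812 = 850
Continuing the recurrence:
  t_11 = 697;  t_12 = 756;  t_13 = 335;  t_14 = 903;  t_15 = 766;  t_16 = 494
  t_17 = 410;  t_18 = 79;  t_19 = 116;  t_20 = 639;  t_21 = 629;  t_22 = 197
  t_23 = 347;  t_24 = 392;  t_25 = 267;  t_26 = 492;  t_27 = 155;  t_28 = 842
  t_29 = 1003;  t_30 = 477;  t_31 = 989;  t_32 = 76;  t_33 = 645;  t_34 = 23
  t_35 = 364;  t_36 = 396;  t_37 = 567;  t_38 = 768;  t_39 = 843;  t_40 = 593
  t_41 = 807;  t_42 = 865;  t_43 = 494;  t_44 = 98;  t_45 = 523;  t_46 = 922
  t_47 = 398;  t_48 = 69;  t_49 = 153;  t_50 = 894;  t_51 = 459;  t_52 = 231
  t_53 = 772;  t_54 = 711;  t_55 = 118;  t_56 = 81;  t_57 = 87;  t_58 = 722
  t_59 = 98;  t_60 = 947;  t_61 = 150;  t_62 = 708;  t_63 = 133;  t_64 = 1001
  t_65 = 869;  t_66 = 149;  t_67 = 583;  t_68 = 633;  t_69 = 685;  t_70 = 897
  t_71 = 511;  t_72 = 829;  t_73 = 189;  t_74 = 848;  t_75 = 901;  t_76 = 274
  t_77 = 690;  t_78 = 644;  t_79 = 372;  t_80 = 958;  t_81 = 936;  t_82 = 186
  t_83 = 917;  t_84 = 893;  t_85 = 606;  t_86 = 435;  t_87 = 216;  t_88 = 128
  t_89 = 933;  t_90 = 517;  t_91 = 606;  t_92 = 550;  t_93 = 829;  t_94 = 302
  t_95 = 499;  t_96 = 771;  t_97 = 236;  t_98 = 409;  t_99 = 983;  t_100 = 858
  t_101 = 872;  t_102 = 830;  t_103 = 281;  t_104 = 535;  t_105 = 416;  t_106 = 273
  t_107 = 459;  t_108 = 894;  t_109 = 270;  t_110 = 369;  t_111 = 444;  t_112 = 43
  t_113 = 998;  t_114 = 895;  t_115 = 447;  t_116 = 432;  t_117 = 410;  t_118 = 765
  t_119 = 24;  t_120 = 101;  t_121 = 980;  t_122 = 371;  t_123 = 78;  t_124 = 468
  t_125 = 451;  t_126 = 922;  t_127 = 970;  t_128 = 198;  t_129 = 855;  t_130 = 424
  t_131 = 875;  t_132 = 949;  t_133 = 1005;  t_134 = 857;  t_135 = 764;  t_136 = 0
  t_137 = 622;  t_138 = 607;  t_139 = 168;  t_140 = 348;  t_141 = 173;  t_142 = 857
  t_143 = 712;  t_144 = 909;  t_145 = 850;  t_146 = 532;  t_147 = 685;  t_148 = 122
  t_149 = 652;  t_150 = 577;  t_151 = 525;  t_152 = 554;  t_153 = 905;  t_154 = 758
  t_155 = 469;  t_156 = 358;  t_157 = 206;  t_158 = 274;  t_159 = 1;  t_160 = 161
  t_161 = 449;  t_162 = 385;  t_163 = 195;  t_164 = 218;  t_165 = 638;  t_166 = 941
  t_167 = 188;  t_168 = 600;  t_169 = 873;  t_170 = 342;  t_171 = 745;  t_172 = 390
  t_173 = 347;  t_174 = 866;  t_175 = 903;  t_176 = 706;  t_177 = 806;  t_178 = 22
  t_179 = 346;  t_180 = 752;  t_181 = 985;  t_182 = 588;  t_183 = 566;  t_184 = 785
  t_185 = 785;  t_186 = 653;  t_187 = 615;  t_188 = 149;  t_189 = 814;  t_190 = 374
  t_191 = 73;  t_192 = 761;  t_193 = 0;  t_194 = 976;  t_195 = 725;  t_196 = 192
  t_197 = 182;  t_198 = 579;  t_199 = 191;  t_200 = 710;  t_201 = 646;  t_202 = 3
  t_203 = 161;  t_204 = 392;  t_205 = 826;  t_206 = 213;  t_207 = 393;  t_208 = 882
  t_209 = 124;  t_210 = 678;  t_211 = 678;  t_212 = 220;  t_213 = 312;  t_214 = 426
  t_215 = 666;  t_216 = 16;  t_217 = 989;  t_218 = 100;  t_219 = 18;  t_220 = 642
  t_221 = 783;  t_222 = 197;  t_223 = 638;  t_224 = 216;  t_225 = 840;  t_226 = 718
  t_227 = 1000;  t_228 = 369;  t_229 = 434;  t_230 = 968;  t_231 = 967;  t_232 = 994
  t_233 = 251;  t_234 = 853;  t_235 = 396;  t_236 = 125;  t_237 = 411;  t_238 = 870
  t_239 = 890;  t_240 = 646;  t_241 = 898;  t_242 = 36;  t_243 = 118;  t_244 = 710
  t_245 = 675;  t_246 = 972;  t_247 = 755;  t_248 = 919;  t_249 = 929;  t_250 = 158
  t_251 = 535;  t_252 = 703;  t_253 = 666;  t_254 = 201;  t_255 = 164;  t_256 = 917
  t_257 = 865;  t_258 = 700;  t_259 = 945;  t_260 = 825;  t_261 = 164;  t_262 = 95
  t_263 = 593;  t_264 = 880;  t_265 = 681;  t_266 = 740;  t_267 = 734;  t_268 = 77
  t_269 = 552;  t_270 = 390;  t_271 = 435;  t_272 = 337;  t_273 = 910;  t_274 = 3
  t_275 = 952;  t_276 = 395;  t_277 = 144;  t_278 = 551;  t_279 = 926;  t_280 = 253
  t_281 = 649;  t_282 = 333;  t_283 = 703;  t_284 = 800;  t_285 = 45;  t_286 = 170
  t_287 = 625;  t_288 = 394;  t_289 = 450;  t_290 = 491;  t_291 = 633;  t_292 = 773
  t_293 = 392;  t_294 = 858;  t_295 = 806;  t_296 = 23;  t_297 = 98;  t_298 = 27
  t_299 = 328;  t_300 = 42;  t_301 = 99;  t_302 = 351;  t_303 = 315;  t_304 = 517
  t_305 = 675;  t_306 = 346;  t_307 = 62;  t_308 = 54;  t_309 = 777;  t_310 = 973
  t_311 = 304;  t_312 = 437;  t_313 = 210;  t_314 = 153;  t_315 = 722;  t_316 = 193
  t_317 = 94;  t_318 = 667;  t_319 = 994;  t_320 = 88;  t_321 = 684;  t_322 = 281
  t_323 = 287;  t_324 = 397;  t_325 = 147;  t_326 = 655;  t_327 = 777;  t_328 = 621
  t_329 = 408;  t_330 = 736;  t_331 = 100;  t_332 = 723;  t_333 = 731;  t_334 = 761
  t_335 = 904;  t_336 = 80;  t_337 = 784;  t_338 = 47;  t_339 = 322;  t_340 = 554
  t_341 = 435;  t_342 = 5;  t_343 = 497;  t_344 = 982;  t_345 = 706;  t_346 = 648
  t_347 = 141;  t_348 = 738;  t_349 = 413;  t_350 = 740;  t_351 = 243
t_352 = 993·243 + 818·740 + 960·413 + 764·738 + 86·141 = 839
t_353 = 993·839 + 818·243 + 960·740 + 764·413 + 86·738 = 383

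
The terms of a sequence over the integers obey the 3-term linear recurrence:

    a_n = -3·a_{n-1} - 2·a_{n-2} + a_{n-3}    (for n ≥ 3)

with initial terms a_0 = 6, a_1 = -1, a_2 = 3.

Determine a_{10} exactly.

a_3 = -3·3 + -2·-1 + 1·6 = -1
a_4 = -3·-1 + -2·3 + 1·-1 = -4
a_5 = -3·-4 + -2·-1 + 1·3 = 17
a_6 = -3·17 + -2·-4 + 1·-1 = -44
a_7 = -3·-44 + -2·17 + 1·-4 = 94
a_8 = -3·94 + -2·-44 + 1·17 = -177
a_9 = -3·-177 + -2·94 + 1·-44 = 299
a_10 = -3·299 + -2·-177 + 1·94 = -449

-449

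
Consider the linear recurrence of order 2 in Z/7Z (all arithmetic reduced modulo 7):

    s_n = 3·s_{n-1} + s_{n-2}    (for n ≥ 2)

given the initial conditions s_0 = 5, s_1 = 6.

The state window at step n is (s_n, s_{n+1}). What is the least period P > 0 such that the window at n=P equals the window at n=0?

n=0: window = (5, 6)
n=1: window = (6, 2)
n=2: window = (2, 5)
n=3: window = (5, 3)
n=4: window = (3, 0)
n=5: window = (0, 3)
n=6: window = (3, 2)
n=7: window = (2, 2)
n=8: window = (2, 1)
n=9: window = (1, 5)
n=10: window = (5, 2)
n=11: window = (2, 4)
n=12: window = (4, 0)
n=13: window = (0, 4)
n=14: window = (4, 5)
n=15: window = (5, 5)
n=16: window = (5, 6)
window at n=16 equals window at n=0 → period = 16

16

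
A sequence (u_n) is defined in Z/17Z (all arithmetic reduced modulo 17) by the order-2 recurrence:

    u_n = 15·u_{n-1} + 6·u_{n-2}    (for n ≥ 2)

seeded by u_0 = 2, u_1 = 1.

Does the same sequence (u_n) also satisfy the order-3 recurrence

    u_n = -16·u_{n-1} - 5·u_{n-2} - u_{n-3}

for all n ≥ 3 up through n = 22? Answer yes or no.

Terms u_0..u_22: 2, 1, 10, 3, 3, 12, 11, 16, 0, 11, 12, 8, 5, 4, 5, 14, 2, 12, 5, 11, 8, 16, 16
n=3: candidate gives 3, actual u_3 = 3 ✓
n=4: candidate gives 3, actual u_4 = 3 ✓
n=5: candidate gives 12, actual u_5 = 12 ✓
n=6: candidate gives 11, actual u_6 = 11 ✓
n=7: candidate gives 16, actual u_7 = 16 ✓
n=8: candidate gives 0, actual u_8 = 0 ✓
n=9: candidate gives 11, actual u_9 = 11 ✓
n=10: candidate gives 12, actual u_10 = 12 ✓
n=11: candidate gives 8, actual u_11 = 8 ✓
n=12: candidate gives 5, actual u_12 = 5 ✓
n=13: candidate gives 4, actual u_13 = 4 ✓
n=14: candidate gives 5, actual u_14 = 5 ✓
n=15: candidate gives 14, actual u_15 = 14 ✓
n=16: candidate gives 2, actual u_16 = 2 ✓
n=17: candidate gives 12, actual u_17 = 12 ✓
n=18: candidate gives 5, actual u_18 = 5 ✓
n=19: candidate gives 11, actual u_19 = 11 ✓
n=20: candidate gives 8, actual u_20 = 8 ✓
n=21: candidate gives 16, actual u_21 = 16 ✓
n=22: candidate gives 16, actual u_22 = 16 ✓

yes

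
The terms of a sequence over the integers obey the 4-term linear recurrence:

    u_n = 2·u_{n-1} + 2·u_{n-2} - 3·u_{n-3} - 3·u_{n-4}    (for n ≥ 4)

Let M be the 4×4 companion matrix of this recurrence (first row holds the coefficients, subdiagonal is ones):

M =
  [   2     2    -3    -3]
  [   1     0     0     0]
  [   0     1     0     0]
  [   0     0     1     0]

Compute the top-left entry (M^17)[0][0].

(M^17)[0][0] is the top entry after applying M 17 times to the unit state (1, 0, 0, 0). Equivalently it is h_{20} for the auxiliary sequence (h_n) obeying the same recurrence with h_3 = 1 and h_i = 0 for 0 ≤ i < 3:
h_4 = 2·1 + 2·0 + -3·0 + -3·0 = 2
h_5 = 2·2 + 2·1 + -3·0 + -3·0 = 6
h_6 = 2·6 + 2·2 + -3·1 + -3·0 = 13
h_7 = 2·13 + 2·6 + -3·2 + -3·1 = 29
h_8 = 2·29 + 2·13 + -3·6 + -3·2 = 60
h_9 = 2·60 + 2·29 + -3·13 + -3·6 = 121
h_10 = 2·121 + 2·60 + -3·29 + -3·13 = 236
h_11 = 2·236 + 2·121 + -3·60 + -3·29 = 447
h_12 = 2·447 + 2·236 + -3·121 + -3·60 = 823
h_13 = 2·823 + 2·447 + -3·236 + -3·121 = 1469
h_14 = 2·1469 + 2·823 + -3·447 + -3·236 = 2535
h_15 = 2·2535 + 2·1469 + -3·823 + -3·447 = 4198
h_16 = 2·4198 + 2·2535 + -3·1469 + -3·823 = 6590
h_17 = 2·6590 + 2·4198 + -3·2535 + -3·1469 = 9564
h_18 = 2·9564 + 2·6590 + -3·4198 + -3·2535 = 12109
h_19 = 2·12109 + 2·9564 + -3·6590 + -3·4198 = 10982
h_20 = 2·10982 + 2·12109 + -3·9564 + -3·6590 = -2280

-2280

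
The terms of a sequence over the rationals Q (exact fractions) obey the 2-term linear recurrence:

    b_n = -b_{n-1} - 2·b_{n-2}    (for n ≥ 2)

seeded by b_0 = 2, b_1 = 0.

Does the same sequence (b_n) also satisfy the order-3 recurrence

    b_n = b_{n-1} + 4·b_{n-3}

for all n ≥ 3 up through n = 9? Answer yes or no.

yes

Terms b_0..b_9: 2, 0, -4, 4, 4, -12, 4, 20, -28, -12
n=3: candidate gives 4, actual b_3 = 4 ✓
n=4: candidate gives 4, actual b_4 = 4 ✓
n=5: candidate gives -12, actual b_5 = -12 ✓
n=6: candidate gives 4, actual b_6 = 4 ✓
n=7: candidate gives 20, actual b_7 = 20 ✓
n=8: candidate gives -28, actual b_8 = -28 ✓
n=9: candidate gives -12, actual b_9 = -12 ✓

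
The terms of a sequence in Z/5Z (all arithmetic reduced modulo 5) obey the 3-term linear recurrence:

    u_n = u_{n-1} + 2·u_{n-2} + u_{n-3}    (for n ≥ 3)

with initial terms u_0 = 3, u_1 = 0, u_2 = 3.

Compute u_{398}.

0

u_3 = 1·3 + 2·0 + 1·3 = 1
u_4 = 1·1 + 2·3 + 1·0 = 2
u_5 = 1·2 + 2·1 + 1·3 = 2
u_6 = 1·2 + 2·2 + 1·1 = 2
u_7 = 1·2 + 2·2 + 1·2 = 3
u_8 = 1·3 + 2·2 + 1·2 = 4
u_9 = 1·4 + 2·3 + 1·2 = 2
u_10 = 1·2 + 2·4 + 1·3 = 3
u_11 = 1·3 + 2·2 + 1·4 = 1
u_12 = 1·1 + 2·3 + 1·2 = 4
u_13 = 1·4 + 2·1 + 1·3 = 4
u_14 = 1·4 + 2·4 + 1·1 = 3
u_15 = 1·3 + 2·4 + 1·4 = 0
u_16 = 1·0 + 2·3 + 1·4 = 0
u_17 = 1·0 + 2·0 + 1·3 = 3
u_18 = 1·3 + 2·0 + 1·0 = 3
u_19 = 1·3 + 2·3 + 1·0 = 4
u_20 = 1·4 + 2·3 + 1·3 = 3
u_21 = 1·3 + 2·4 + 1·3 = 4
u_22 = 1·4 + 2·3 + 1·4 = 4
u_23 = 1·4 + 2·4 + 1·3 = 0
u_24 = 1·0 + 2·4 + 1·4 = 2
u_25 = 1·2 + 2·0 + 1·4 = 1
u_26 = 1·1 + 2·2 + 1·0 = 0
u_27 = 1·0 + 2·1 + 1·2 = 4
u_28 = 1·4 + 2·0 + 1·1 = 0
u_29 = 1·0 + 2·4 + 1·0 = 3
u_30 = 1·3 + 2·0 + 1·4 = 2
u_31 = 1·2 + 2·3 + 1·0 = 3
u_32 = 1·3 + 2·2 + 1·3 = 0
u_33 = 1·0 + 2·3 + 1·2 = 3
(u_31, u_32, u_33) = (3, 0, 3) = (u_0, u_1, u_2), so the sequence has period 31.
398 ≡ 26 (mod 31), hence u_398 = u_26 = 0.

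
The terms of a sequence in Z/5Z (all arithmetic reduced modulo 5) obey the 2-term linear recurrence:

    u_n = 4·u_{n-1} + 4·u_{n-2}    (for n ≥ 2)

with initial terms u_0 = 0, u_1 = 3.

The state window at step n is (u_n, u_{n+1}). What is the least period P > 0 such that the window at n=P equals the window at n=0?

3

n=0: window = (0, 3)
n=1: window = (3, 2)
n=2: window = (2, 0)
n=3: window = (0, 3)
window at n=3 equals window at n=0 → period = 3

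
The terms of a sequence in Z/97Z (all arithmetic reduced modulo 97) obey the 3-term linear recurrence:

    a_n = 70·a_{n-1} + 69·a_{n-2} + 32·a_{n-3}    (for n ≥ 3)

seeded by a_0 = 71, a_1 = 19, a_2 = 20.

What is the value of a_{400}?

62

a_3 = 70·20 + 69·19 + 32·71 = 36
a_4 = 70·36 + 69·20 + 32·19 = 46
a_5 = 70·46 + 69·36 + 32·20 = 39
a_6 = 70·39 + 69·46 + 32·36 = 72
a_7 = 70·72 + 69·39 + 32·46 = 85
a_8 = 70·85 + 69·72 + 32·39 = 41
Continuing the recurrence:
  a_9 = 78;  a_10 = 48;  a_11 = 63;  a_12 = 33;  a_13 = 45;  a_14 = 71
  a_15 = 13;  a_16 = 71;  a_17 = 88;  a_18 = 29;  a_19 = 92;  a_20 = 5
  a_21 = 60;  a_22 = 20;  a_23 = 74;  a_24 = 41;  a_25 = 80;  a_26 = 30
  a_27 = 8;  a_28 = 49;  a_29 = 92;  a_30 = 86;  a_31 = 65;  a_32 = 42
  a_33 = 89;  a_34 = 53;  a_35 = 40;  a_36 = 90;  a_37 = 86;  a_38 = 27
  a_39 = 34;  a_40 = 11;  a_41 = 3;  a_42 = 20;  a_43 = 19;  a_44 = 90
  a_45 = 6;  a_46 = 60;  a_47 = 25;  a_48 = 68;  a_49 = 63;  a_50 = 8
  a_51 = 2;  a_52 = 89;  a_53 = 28;  a_54 = 17;  a_55 = 53;  a_56 = 56
  a_57 = 70;  a_58 = 81;  a_59 = 70;  a_60 = 22;  a_61 = 38;  a_62 = 16
  a_63 = 81;  a_64 = 36;  a_65 = 85;  a_66 = 65;  a_67 = 24;  a_68 = 58
  a_69 = 36;  a_70 = 15;  a_71 = 55;  a_72 = 23;  a_73 = 65;  a_74 = 40
  a_75 = 67;  a_76 = 24;  a_77 = 17;  a_78 = 43;  a_79 = 4;  a_80 = 8
  a_81 = 78;  a_82 = 29;  a_83 = 5;  a_84 = 94;  a_85 = 93;  a_86 = 61
  a_87 = 18;  a_88 = 6;  a_89 = 25;  a_90 = 24;  a_91 = 8;  a_92 = 9
  a_93 = 10;  a_94 = 25;  a_95 = 12;  a_96 = 72;  a_97 = 72;  a_98 = 13
  a_99 = 34;  a_100 = 52;  a_101 = 0;  a_102 = 20;  a_103 = 57;  a_104 = 35
  a_105 = 39;  a_106 = 82;  a_107 = 45;  a_108 = 65;  a_109 = 94;  a_110 = 89
  a_111 = 52;  a_112 = 82;  a_113 = 51;  a_114 = 28;  a_115 = 52;  a_116 = 26
  a_117 = 96;  a_118 = 90;  a_119 = 79;  a_120 = 68;  a_121 = 93;  a_122 = 53
  a_123 = 81;  a_124 = 81;  a_125 = 54;  a_126 = 30;  a_127 = 76;  a_128 = 0
  a_129 = 93;  a_130 = 18;  a_131 = 14;  a_132 = 57;  a_133 = 3;  a_134 = 32
  a_135 = 3;  a_136 = 89;  a_137 = 89;  a_138 = 51;  a_139 = 46;  a_140 = 81
  a_141 = 0;  a_142 = 77;  a_143 = 28;  a_144 = 95;  a_145 = 85;  a_146 = 15
  a_147 = 61;  a_148 = 71;  a_149 = 56;  a_150 = 4;  a_151 = 14;  a_152 = 41
  a_153 = 84;  a_154 = 39;  a_155 = 41;  a_156 = 4;  a_157 = 89;  a_158 = 58
  a_159 = 47;  a_160 = 52;  a_161 = 9;  a_162 = 96;  a_163 = 81;  a_164 = 69
  a_165 = 8;  a_166 = 56;  a_167 = 84;  a_168 = 9;  a_169 = 70;  a_170 = 61
  a_171 = 76;  a_172 = 32;  a_173 = 27;  a_174 = 31;  a_175 = 13;  a_176 = 33
  a_177 = 28;  a_178 = 94;  a_179 = 62;  a_180 = 82;  a_181 = 28;  a_182 = 96
  a_183 = 24;  a_184 = 82;  a_185 = 89;  a_186 = 46;  a_187 = 54;  a_188 = 5
  a_189 = 19;  a_190 = 8;  a_191 = 91;  a_192 = 61;  a_193 = 38;  a_194 = 81
  a_195 = 59;  a_196 = 71;  a_197 = 90;  a_198 = 89;  a_199 = 65;  a_200 = 88
  a_201 = 10;  a_202 = 25;  a_203 = 18;  a_204 = 7;  a_205 = 10;  a_206 = 13
  a_207 = 78;  a_208 = 81;  a_209 = 22;  a_210 = 22;  a_211 = 24;  a_212 = 22
  a_213 = 20;  a_214 = 0;  a_215 = 47;  a_216 = 50;  a_217 = 50;  a_218 = 15
  a_219 = 86;  a_220 = 22;  a_221 = 0;  a_222 = 2;  a_223 = 68;  a_224 = 48
  a_225 = 65;  a_226 = 47;  a_227 = 96;  a_228 = 15;  a_229 = 60;  a_230 = 62
  a_231 = 36;  a_232 = 85;  a_233 = 39;  a_234 = 47;  a_235 = 68;  a_236 = 36
  a_237 = 83;  a_238 = 91;  a_239 = 57;  a_240 = 24;  a_241 = 86;  a_242 = 91
  a_243 = 74;  a_244 = 49;  a_245 = 2;  a_246 = 69;  a_247 = 37;  a_248 = 43
  a_249 = 11;  a_250 = 71;  a_251 = 24;  a_252 = 44;  a_253 = 24;  a_254 = 52
  a_255 = 11;  a_256 = 82;  a_257 = 15;  a_258 = 76;  a_259 = 55;  a_260 = 68
  a_261 = 26;  a_262 = 27;  a_263 = 40;  a_264 = 63;  a_265 = 80;  a_266 = 72
  a_267 = 63;  a_268 = 7;  a_269 = 60;  a_270 = 6;  a_271 = 31;  a_272 = 42
  a_273 = 33;  a_274 = 89;  a_275 = 54;  a_276 = 16;  a_277 = 31;  a_278 = 55
  a_279 = 2;  a_280 = 77;  a_281 = 13;  a_282 = 79;  a_283 = 64;  a_284 = 65
  a_285 = 48;  a_286 = 96;  a_287 = 84;  a_288 = 72;  a_289 = 37;  a_290 = 61
  a_291 = 9;  a_292 = 9;  a_293 = 2;  a_294 = 79;  a_295 = 39;  a_296 = 0
  a_297 = 78;  a_298 = 15;  a_299 = 30;  a_300 = 5;  a_301 = 87;  a_302 = 23
  a_303 = 13;  a_304 = 43;  a_305 = 84;  a_306 = 48;  a_307 = 56;  a_308 = 26
  a_309 = 42;  a_310 = 27;  a_311 = 91;  a_312 = 71;  a_313 = 85;  a_314 = 84
  a_315 = 49;  a_316 = 15;  a_317 = 38;  a_318 = 25;  a_319 = 2;  a_320 = 74
  a_321 = 7;  a_322 = 34;  a_323 = 90;  a_324 = 43;  a_325 = 26;  a_326 = 4
  a_327 = 55;  a_328 = 11;  a_329 = 37;  a_330 = 65;  a_331 = 83;  a_332 = 33
  a_333 = 29;  a_334 = 76;  a_335 = 35;  a_336 = 86;  a_337 = 3;  a_338 = 86
  a_339 = 55;  a_340 = 83;  a_341 = 38;  a_342 = 59;  a_343 = 96;  a_344 = 76
  a_345 = 58;  a_346 = 57;  a_347 = 45;  a_348 = 15;  a_349 = 62;  a_350 = 25
  a_351 = 9;  a_352 = 71;  a_353 = 86;  a_354 = 52;  a_355 = 12;  a_356 = 2
  a_357 = 13;  a_358 = 74;  a_359 = 30;  a_360 = 56;  a_361 = 16;  a_362 = 27
  a_363 = 33;  a_364 = 29;  a_365 = 30;  a_366 = 16;  a_367 = 44;  a_368 = 3
  a_369 = 72;  a_370 = 59;  a_371 = 76;  a_372 = 55;  a_373 = 21;  a_374 = 34
  a_375 = 60;  a_376 = 40;  a_377 = 74;  a_378 = 63;  a_379 = 29;  a_380 = 15
  a_381 = 23;  a_382 = 81;  a_383 = 74;  a_384 = 59;  a_385 = 91;  a_386 = 5
  a_387 = 78;  a_388 = 84;  a_389 = 73;  a_390 = 16;  a_391 = 18;  a_392 = 44
  a_393 = 81;  a_394 = 67;  a_395 = 47;  a_396 = 29;  a_397 = 45;  a_398 = 59
a_399 = 70·59 + 69·45 + 32·29 = 15
a_400 = 70·15 + 69·59 + 32·45 = 62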